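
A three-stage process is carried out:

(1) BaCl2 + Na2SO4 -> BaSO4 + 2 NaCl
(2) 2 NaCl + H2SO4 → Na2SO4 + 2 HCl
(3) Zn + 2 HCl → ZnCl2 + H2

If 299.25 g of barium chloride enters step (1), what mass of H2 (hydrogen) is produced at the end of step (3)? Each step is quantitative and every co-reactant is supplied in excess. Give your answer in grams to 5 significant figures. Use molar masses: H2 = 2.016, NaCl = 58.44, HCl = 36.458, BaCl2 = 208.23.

2.8972 g

n(BaCl2) = 299.25 / 208.23 = 1.43711 mol.
Reaction (1): BaCl2→NaCl ratio 1:2 ⇒ n(NaCl) = 2.87423 mol.
Reaction (2): NaCl→HCl ratio 2:2 ⇒ n(HCl) = 2.87423 mol.
Reaction (3): HCl→H2 ratio 2:1 ⇒ n(H2) = 1.43711 mol.
Mass of H2 = 1.43711 × 2.016 = 2.89722 g.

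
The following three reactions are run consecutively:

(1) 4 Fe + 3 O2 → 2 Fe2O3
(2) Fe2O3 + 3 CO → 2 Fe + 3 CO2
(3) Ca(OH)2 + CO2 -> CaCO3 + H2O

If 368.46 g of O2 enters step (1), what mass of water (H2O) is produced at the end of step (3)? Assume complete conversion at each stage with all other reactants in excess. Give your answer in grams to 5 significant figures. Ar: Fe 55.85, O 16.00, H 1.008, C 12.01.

414.89 g

M(O2) = 2(16.00) = 32.00 g/mol.
M(H2O) = 2(1.008) + 16.00 = 18.016 g/mol.
n(O2) = 368.46 / 32.00 = 11.5144 mol.
Reaction (1): O2→Fe2O3 ratio 3:2 ⇒ n(Fe2O3) = 7.67625 mol.
Reaction (2): Fe2O3→CO2 ratio 1:3 ⇒ n(CO2) = 23.0287 mol.
Reaction (3): CO2→H2O ratio 1:1 ⇒ n(H2O) = 23.0287 mol.
Mass of H2O = 23.0287 × 18.016 = 414.886 g.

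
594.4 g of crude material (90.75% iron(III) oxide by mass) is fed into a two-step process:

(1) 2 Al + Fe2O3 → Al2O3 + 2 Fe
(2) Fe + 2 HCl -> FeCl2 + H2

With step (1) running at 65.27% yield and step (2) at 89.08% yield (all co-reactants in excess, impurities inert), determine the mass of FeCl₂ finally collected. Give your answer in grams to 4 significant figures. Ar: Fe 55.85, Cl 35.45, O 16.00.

497.8 g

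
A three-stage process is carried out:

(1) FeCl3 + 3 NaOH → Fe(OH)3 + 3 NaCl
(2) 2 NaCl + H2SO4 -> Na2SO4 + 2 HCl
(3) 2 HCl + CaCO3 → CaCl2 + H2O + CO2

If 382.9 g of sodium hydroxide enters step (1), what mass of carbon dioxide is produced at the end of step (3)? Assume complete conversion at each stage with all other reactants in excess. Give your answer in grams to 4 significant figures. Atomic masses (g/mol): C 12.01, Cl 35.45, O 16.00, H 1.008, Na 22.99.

210.7 g

M(NaOH) = 22.99 + 16.00 + 1.008 = 39.998 g/mol.
M(CO2) = 12.01 + 2(16.00) = 44.01 g/mol.
n(NaOH) = 382.9 / 39.998 = 9.5730 mol.
Reaction (1): NaOH→NaCl ratio 3:3 ⇒ n(NaCl) = 9.5730 mol.
Reaction (2): NaCl→HCl ratio 2:2 ⇒ n(HCl) = 9.5730 mol.
Reaction (3): HCl→CO2 ratio 2:1 ⇒ n(CO2) = 4.7865 mol.
Mass of CO2 = 4.7865 × 44.01 = 210.65 g.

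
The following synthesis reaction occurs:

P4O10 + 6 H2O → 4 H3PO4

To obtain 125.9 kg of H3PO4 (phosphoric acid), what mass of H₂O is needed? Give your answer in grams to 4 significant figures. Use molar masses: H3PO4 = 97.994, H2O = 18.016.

34720 g

Convert: 125.9 kg = 125900 g.
n(H3PO4) = 125900 g / 97.994 g/mol = 1284.8 mol.
From the equation the H3PO4:H2O mole ratio is 4:6, so n(H2O) = 1284.8 × 6/4 = 1927.2 mol.
Mass of H2O = 1927.2 mol × 18.016 g/mol = 34720 g.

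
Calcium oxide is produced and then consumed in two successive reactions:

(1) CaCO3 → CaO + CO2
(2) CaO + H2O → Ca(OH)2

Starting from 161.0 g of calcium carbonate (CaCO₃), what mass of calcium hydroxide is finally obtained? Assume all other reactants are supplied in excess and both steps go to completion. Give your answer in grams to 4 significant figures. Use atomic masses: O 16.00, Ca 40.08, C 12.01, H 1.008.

M(CaCO3) = 40.08 + 12.01 + 3(16.00) = 100.09 g/mol.
M(Ca(OH)2) = 40.08 + 2(16.00) + 2(1.008) = 74.096 g/mol.
n(CaCO3) = 161.00 / 100.09 = 1.6086 mol.
Step 1 gives a 1:1 ratio of CaCO3 to CaO, so n(CaO) = 1.6086 mol.
In step 2 the CaO:Ca(OH)2 ratio is 1:1, so n(Ca(OH)2) = 1.6086 mol.
Mass of Ca(OH)2 = 1.6086 × 74.096 = 119.19 g.

119.2 g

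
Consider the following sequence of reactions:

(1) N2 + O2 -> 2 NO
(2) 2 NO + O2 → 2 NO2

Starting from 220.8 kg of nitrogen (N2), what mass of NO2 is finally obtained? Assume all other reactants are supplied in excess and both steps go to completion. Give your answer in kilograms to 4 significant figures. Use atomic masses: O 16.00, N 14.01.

725.1 kg

M(N2) = 2(14.01) = 28.02 g/mol.
M(NO2) = 14.01 + 2(16.00) = 46.01 g/mol.
220.8 kg = 220800 g.
n(N2) = 220800 / 28.02 = 7880.1 mol.
Step 1 gives a 1:2 ratio of N2 to NO, so n(NO) = 15760 mol.
In step 2 the NO:NO2 ratio is 2:2, so n(NO2) = 15760 mol.
Mass of NO2 = 15760 × 46.01 = 725130 g = 725.1 kg.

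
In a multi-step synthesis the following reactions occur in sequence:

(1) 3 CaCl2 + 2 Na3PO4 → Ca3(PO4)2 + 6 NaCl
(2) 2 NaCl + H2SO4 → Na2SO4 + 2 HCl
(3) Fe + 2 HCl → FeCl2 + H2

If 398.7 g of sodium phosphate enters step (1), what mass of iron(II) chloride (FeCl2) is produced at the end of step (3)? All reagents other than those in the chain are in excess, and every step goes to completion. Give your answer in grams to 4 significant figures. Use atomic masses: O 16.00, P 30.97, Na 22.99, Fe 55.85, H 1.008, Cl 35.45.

462.4 g

M(Na3PO4) = 3(22.99) + 30.97 + 4(16.00) = 163.94 g/mol.
M(FeCl2) = 55.85 + 2(35.45) = 126.75 g/mol.
n(Na3PO4) = 398.7 / 163.94 = 2.4320 mol.
Reaction (1): Na3PO4→NaCl ratio 2:6 ⇒ n(NaCl) = 7.2960 mol.
Reaction (2): NaCl→HCl ratio 2:2 ⇒ n(HCl) = 7.2960 mol.
Reaction (3): HCl→FeCl2 ratio 2:1 ⇒ n(FeCl2) = 3.6480 mol.
Mass of FeCl2 = 3.6480 × 126.75 = 462.38 g.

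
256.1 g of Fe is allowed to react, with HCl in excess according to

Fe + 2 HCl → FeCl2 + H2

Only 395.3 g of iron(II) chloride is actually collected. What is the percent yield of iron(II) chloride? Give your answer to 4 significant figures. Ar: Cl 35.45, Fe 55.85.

M(Fe) = 55.85 g/mol.
M(FeCl2) = 55.85 + 2(35.45) = 126.75 g/mol.
n(Fe) = 256.10 g / 55.85 g/mol = 4.5855 mol.
From the equation the Fe:FeCl2 mole ratio is 1:1, so n(FeCl2) = 4.5855 × 1/1 = 4.5855 mol.
Mass of FeCl2 = 4.5855 mol × 126.75 g/mol = 581.21 g.
This is the theoretical yield. Percent yield = 395.3 g / 581.21 g × 100% = 68.013%.

68.01 %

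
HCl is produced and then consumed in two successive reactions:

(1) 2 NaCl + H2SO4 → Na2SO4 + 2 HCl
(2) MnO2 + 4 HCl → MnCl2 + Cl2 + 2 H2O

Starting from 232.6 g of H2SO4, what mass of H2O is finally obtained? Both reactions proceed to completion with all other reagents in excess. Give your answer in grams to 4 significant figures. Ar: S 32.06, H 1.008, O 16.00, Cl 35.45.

42.73 g

M(H2SO4) = 2(1.008) + 32.06 + 4(16.00) = 98.076 g/mol.
M(H2O) = 2(1.008) + 16.00 = 18.016 g/mol.
n(H2SO4) = 232.60 / 98.076 = 2.3716 mol.
Step 1 gives a 1:2 ratio of H2SO4 to HCl, so n(HCl) = 4.7433 mol.
In step 2 the HCl:H2O ratio is 4:2, so n(H2O) = 2.3716 mol.
Mass of H2O = 2.3716 × 18.016 = 42.727 g.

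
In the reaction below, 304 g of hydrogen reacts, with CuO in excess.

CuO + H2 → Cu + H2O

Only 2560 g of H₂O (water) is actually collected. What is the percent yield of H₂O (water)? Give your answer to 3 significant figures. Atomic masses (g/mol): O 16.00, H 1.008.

94.2 %

M(H2) = 2(1.008) = 2.016 g/mol.
M(H2O) = 2(1.008) + 16.00 = 18.016 g/mol.
n(H2) = 304.0 g / 2.016 g/mol = 150.8 mol.
From the equation the H2:H2O mole ratio is 1:1, so n(H2O) = 150.8 × 1/1 = 150.8 mol.
Mass of H2O = 150.8 mol × 18.016 g/mol = 2717 g.
This is the theoretical yield. Percent yield = 2560 g / 2717 g × 100% = 94.23%.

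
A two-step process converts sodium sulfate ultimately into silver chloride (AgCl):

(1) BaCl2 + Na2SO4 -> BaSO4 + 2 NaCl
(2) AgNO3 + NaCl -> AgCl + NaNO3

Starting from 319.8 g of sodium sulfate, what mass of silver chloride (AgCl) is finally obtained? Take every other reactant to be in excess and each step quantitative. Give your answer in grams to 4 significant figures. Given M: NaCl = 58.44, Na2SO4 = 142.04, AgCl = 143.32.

645.4 g

n(Na2SO4) = 319.80 / 142.04 = 2.2515 mol.
Step 1 gives a 1:2 ratio of Na2SO4 to NaCl, so n(NaCl) = 4.5030 mol.
In step 2 the NaCl:AgCl ratio is 1:1, so n(AgCl) = 4.5030 mol.
Mass of AgCl = 4.5030 × 143.32 = 645.36 g.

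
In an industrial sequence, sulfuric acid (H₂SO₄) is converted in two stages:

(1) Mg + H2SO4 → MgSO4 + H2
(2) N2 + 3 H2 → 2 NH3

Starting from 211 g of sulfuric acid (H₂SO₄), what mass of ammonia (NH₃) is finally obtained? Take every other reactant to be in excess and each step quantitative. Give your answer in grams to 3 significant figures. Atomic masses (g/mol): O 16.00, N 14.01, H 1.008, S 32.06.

24.4 g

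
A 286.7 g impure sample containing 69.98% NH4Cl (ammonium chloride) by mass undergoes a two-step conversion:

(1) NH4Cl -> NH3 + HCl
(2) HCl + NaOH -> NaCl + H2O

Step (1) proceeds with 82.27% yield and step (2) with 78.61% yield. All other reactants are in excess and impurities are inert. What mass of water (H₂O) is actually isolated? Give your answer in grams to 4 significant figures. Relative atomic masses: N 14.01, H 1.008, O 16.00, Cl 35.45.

43.70 g

Pure NH4Cl = 286.7 × 0.6998 = 200.63 g.
M(NH4Cl) = 14.01 + 4(1.008) + 35.45 = 53.492 g/mol.
M(H2O) = 2(1.008) + 16.00 = 18.016 g/mol.
n(NH4Cl) = 200.63 / 53.492 = 3.7507 mol.
Step 1 (NH4Cl:HCl = 1:1): theoretical n(HCl) = 3.7507 mol; at 82.27% yield, n(HCl) = 3.0857 mol.
Step 2 (HCl:H2O = 1:1): theoretical n(H2O) = 3.0857 mol, so theoretical mass = 3.0857 × 18.016 = 55.592 g.
At 78.61% yield, actual mass of H2O = 55.592 × 0.7861 = 43.701 g.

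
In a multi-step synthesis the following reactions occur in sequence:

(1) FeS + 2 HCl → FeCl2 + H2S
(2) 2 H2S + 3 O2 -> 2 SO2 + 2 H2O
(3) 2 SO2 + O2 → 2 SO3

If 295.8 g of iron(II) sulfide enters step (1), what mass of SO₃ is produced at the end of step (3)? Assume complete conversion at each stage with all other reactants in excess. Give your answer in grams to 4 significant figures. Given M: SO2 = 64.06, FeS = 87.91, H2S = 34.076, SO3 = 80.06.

269.4 g

n(FeS) = 295.8 / 87.91 = 3.3648 mol.
Reaction (1): FeS→H2S ratio 1:1 ⇒ n(H2S) = 3.3648 mol.
Reaction (2): H2S→SO2 ratio 2:2 ⇒ n(SO2) = 3.3648 mol.
Reaction (3): SO2→SO3 ratio 2:2 ⇒ n(SO3) = 3.3648 mol.
Mass of SO3 = 3.3648 × 80.06 = 269.39 g.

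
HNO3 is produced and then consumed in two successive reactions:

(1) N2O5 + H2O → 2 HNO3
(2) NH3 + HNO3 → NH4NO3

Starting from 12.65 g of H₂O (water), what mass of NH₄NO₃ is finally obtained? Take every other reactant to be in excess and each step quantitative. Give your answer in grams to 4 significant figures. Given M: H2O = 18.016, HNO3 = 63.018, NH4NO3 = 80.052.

n(H2O) = 12.650 / 18.016 = 0.70215 mol.
Step 1 gives a 1:2 ratio of H2O to HNO3, so n(HNO3) = 1.4043 mol.
In step 2 the HNO3:NH4NO3 ratio is 1:1, so n(NH4NO3) = 1.4043 mol.
Mass of NH4NO3 = 1.4043 × 80.052 = 112.42 g.

112.4 g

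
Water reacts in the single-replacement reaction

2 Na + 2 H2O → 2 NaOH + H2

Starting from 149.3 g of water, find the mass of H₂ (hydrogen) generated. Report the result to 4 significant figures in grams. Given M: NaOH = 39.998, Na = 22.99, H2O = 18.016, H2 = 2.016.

8.353 g

n(H2O) = 149.30 g / 18.016 g/mol = 8.2871 mol.
From the equation the H2O:H2 mole ratio is 2:1, so n(H2) = 8.2871 × 1/2 = 4.1435 mol.
Mass of H2 = 4.1435 mol × 2.016 g/mol = 8.3534 g.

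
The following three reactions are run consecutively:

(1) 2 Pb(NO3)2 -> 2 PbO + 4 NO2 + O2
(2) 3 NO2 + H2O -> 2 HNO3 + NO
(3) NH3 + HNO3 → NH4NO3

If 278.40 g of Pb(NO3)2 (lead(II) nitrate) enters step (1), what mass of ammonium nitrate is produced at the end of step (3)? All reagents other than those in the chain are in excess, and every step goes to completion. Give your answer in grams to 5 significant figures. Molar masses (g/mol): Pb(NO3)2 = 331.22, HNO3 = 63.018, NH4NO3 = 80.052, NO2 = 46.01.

89.715 g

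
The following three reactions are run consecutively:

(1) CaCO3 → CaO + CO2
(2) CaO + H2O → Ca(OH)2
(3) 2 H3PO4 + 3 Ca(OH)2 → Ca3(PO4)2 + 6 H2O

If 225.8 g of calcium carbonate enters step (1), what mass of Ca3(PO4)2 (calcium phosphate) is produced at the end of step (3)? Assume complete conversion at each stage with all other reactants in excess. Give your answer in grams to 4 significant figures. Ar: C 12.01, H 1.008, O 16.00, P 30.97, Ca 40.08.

233.3 g

M(CaCO3) = 40.08 + 12.01 + 3(16.00) = 100.09 g/mol.
M(Ca3(PO4)2) = 3(40.08) + 2(30.97) + 8(16.00) = 310.18 g/mol.
n(CaCO3) = 225.8 / 100.09 = 2.2560 mol.
Reaction (1): CaCO3→CaO ratio 1:1 ⇒ n(CaO) = 2.2560 mol.
Reaction (2): CaO→Ca(OH)2 ratio 1:1 ⇒ n(Ca(OH)2) = 2.2560 mol.
Reaction (3): Ca(OH)2→Ca3(PO4)2 ratio 3:1 ⇒ n(Ca3(PO4)2) = 0.75199 mol.
Mass of Ca3(PO4)2 = 0.75199 × 310.18 = 233.25 g.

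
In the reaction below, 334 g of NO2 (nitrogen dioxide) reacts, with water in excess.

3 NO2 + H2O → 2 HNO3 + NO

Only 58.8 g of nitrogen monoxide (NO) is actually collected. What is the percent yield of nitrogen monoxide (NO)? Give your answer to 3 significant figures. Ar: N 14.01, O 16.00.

81.0 %

M(NO2) = 14.01 + 2(16.00) = 46.01 g/mol.
M(NO) = 14.01 + 16.00 = 30.01 g/mol.
n(NO2) = 334.0 g / 46.01 g/mol = 7.259 mol.
From the equation the NO2:NO mole ratio is 3:1, so n(NO) = 7.259 × 1/3 = 2.420 mol.
Mass of NO = 2.420 mol × 30.01 g/mol = 72.62 g.
This is the theoretical yield. Percent yield = 58.8 g / 72.62 g × 100% = 80.97%.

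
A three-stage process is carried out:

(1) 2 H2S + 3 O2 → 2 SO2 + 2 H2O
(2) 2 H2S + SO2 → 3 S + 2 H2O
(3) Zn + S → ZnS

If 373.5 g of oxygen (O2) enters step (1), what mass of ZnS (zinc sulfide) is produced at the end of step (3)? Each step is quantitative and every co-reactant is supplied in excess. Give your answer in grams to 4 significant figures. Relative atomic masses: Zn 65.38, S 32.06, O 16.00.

M(O2) = 2(16.00) = 32.00 g/mol.
M(ZnS) = 65.38 + 32.06 = 97.44 g/mol.
n(O2) = 373.5 / 32.00 = 11.672 mol.
Reaction (1): O2→SO2 ratio 3:2 ⇒ n(SO2) = 7.7812 mol.
Reaction (2): SO2→S ratio 1:3 ⇒ n(S) = 23.344 mol.
Reaction (3): S→ZnS ratio 1:1 ⇒ n(ZnS) = 23.344 mol.
Mass of ZnS = 23.344 × 97.44 = 2274.6 g.

2275 g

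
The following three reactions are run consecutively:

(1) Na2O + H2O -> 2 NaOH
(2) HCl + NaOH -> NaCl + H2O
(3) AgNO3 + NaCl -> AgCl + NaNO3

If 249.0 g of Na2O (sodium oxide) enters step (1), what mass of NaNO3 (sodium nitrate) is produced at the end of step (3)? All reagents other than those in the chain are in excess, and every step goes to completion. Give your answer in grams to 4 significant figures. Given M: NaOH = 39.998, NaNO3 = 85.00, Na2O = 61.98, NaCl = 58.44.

683.0 g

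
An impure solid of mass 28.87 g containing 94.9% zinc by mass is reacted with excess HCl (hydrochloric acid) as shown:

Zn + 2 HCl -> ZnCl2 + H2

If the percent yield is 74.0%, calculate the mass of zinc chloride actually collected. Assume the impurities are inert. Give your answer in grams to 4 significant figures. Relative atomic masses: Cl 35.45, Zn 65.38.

Pure Zn available = 28.87 g × 0.949 = 27.398 g.
M(Zn) = 65.38 g/mol.
M(ZnCl2) = 65.38 + 2(35.45) = 136.28 g/mol.
n(Zn) = 27.398 g / 65.38 g/mol = 0.41905 mol.
From the equation the Zn:ZnCl2 mole ratio is 1:1, so n(ZnCl2) = 0.41905 × 1/1 = 0.41905 mol.
Mass of ZnCl2 = 0.41905 mol × 136.28 g/mol = 57.108 g.
Actual mass collected = 57.108 g × 0.740 = 42.260 g.

42.26 g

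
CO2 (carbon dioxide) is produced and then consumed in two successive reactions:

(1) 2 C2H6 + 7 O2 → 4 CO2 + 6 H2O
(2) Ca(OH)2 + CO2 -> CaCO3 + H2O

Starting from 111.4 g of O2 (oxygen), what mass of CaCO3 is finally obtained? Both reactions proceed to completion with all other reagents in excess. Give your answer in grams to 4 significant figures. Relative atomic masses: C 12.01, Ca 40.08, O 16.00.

M(O2) = 2(16.00) = 32.00 g/mol.
M(CaCO3) = 40.08 + 12.01 + 3(16.00) = 100.09 g/mol.
n(O2) = 111.40 / 32.00 = 3.4813 mol.
Step 1 gives a 7:4 ratio of O2 to CO2, so n(CO2) = 1.9893 mol.
In step 2 the CO2:CaCO3 ratio is 1:1, so n(CaCO3) = 1.9893 mol.
Mass of CaCO3 = 1.9893 × 100.09 = 199.11 g.

199.1 g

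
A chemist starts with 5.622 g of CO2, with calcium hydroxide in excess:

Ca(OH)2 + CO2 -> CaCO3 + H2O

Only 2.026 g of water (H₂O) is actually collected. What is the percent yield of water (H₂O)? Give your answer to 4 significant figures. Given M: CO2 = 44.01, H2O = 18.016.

n(CO2) = 5.6220 g / 44.01 g/mol = 0.12774 mol.
From the equation the CO2:H2O mole ratio is 1:1, so n(H2O) = 0.12774 × 1/1 = 0.12774 mol.
Mass of H2O = 0.12774 mol × 18.016 g/mol = 2.3014 g.
This is the theoretical yield. Percent yield = 2.026 g / 2.3014 g × 100% = 88.032%.

88.03 %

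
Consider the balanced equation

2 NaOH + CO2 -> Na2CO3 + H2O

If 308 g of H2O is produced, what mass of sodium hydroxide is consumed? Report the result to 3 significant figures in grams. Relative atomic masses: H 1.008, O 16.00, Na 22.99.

M(H2O) = 2(1.008) + 16.00 = 18.016 g/mol.
M(NaOH) = 22.99 + 16.00 + 1.008 = 39.998 g/mol.
n(H2O) = 308.0 g / 18.016 g/mol = 17.10 mol.
From the equation the H2O:NaOH mole ratio is 1:2, so n(NaOH) = 17.10 × 2/1 = 34.19 mol.
Mass of NaOH = 34.19 mol × 39.998 g/mol = 1368 g.

1370 g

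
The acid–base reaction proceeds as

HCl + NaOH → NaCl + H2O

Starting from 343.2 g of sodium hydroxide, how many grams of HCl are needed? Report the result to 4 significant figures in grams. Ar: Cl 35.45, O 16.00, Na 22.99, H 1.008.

312.8 g

M(NaOH) = 22.99 + 16.00 + 1.008 = 39.998 g/mol.
M(HCl) = 1.008 + 35.45 = 36.458 g/mol.
n(NaOH) = 343.20 g / 39.998 g/mol = 8.5804 mol.
From the equation the NaOH:HCl mole ratio is 1:1, so n(HCl) = 8.5804 × 1/1 = 8.5804 mol.
Mass of HCl = 8.5804 mol × 36.458 g/mol = 312.83 g.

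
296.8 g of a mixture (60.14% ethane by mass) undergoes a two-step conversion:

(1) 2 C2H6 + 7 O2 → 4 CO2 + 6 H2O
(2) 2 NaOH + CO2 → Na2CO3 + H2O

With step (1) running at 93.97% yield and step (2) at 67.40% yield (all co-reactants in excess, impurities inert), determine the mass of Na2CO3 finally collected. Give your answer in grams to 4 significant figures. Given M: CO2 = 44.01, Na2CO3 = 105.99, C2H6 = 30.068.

797.0 g

Pure C2H6 = 296.8 × 0.6014 = 178.50 g.
n(C2H6) = 178.50 / 30.068 = 5.9364 mol.
Step 1 (C2H6:CO2 = 2:4): theoretical n(CO2) = 11.873 mol; at 93.97% yield, n(CO2) = 11.157 mol.
Step 2 (CO2:Na2CO3 = 1:1): theoretical n(Na2CO3) = 11.157 mol, so theoretical mass = 11.157 × 105.99 = 1182.5 g.
At 67.40% yield, actual mass of Na2CO3 = 1182.5 × 0.6740 = 797.02 g.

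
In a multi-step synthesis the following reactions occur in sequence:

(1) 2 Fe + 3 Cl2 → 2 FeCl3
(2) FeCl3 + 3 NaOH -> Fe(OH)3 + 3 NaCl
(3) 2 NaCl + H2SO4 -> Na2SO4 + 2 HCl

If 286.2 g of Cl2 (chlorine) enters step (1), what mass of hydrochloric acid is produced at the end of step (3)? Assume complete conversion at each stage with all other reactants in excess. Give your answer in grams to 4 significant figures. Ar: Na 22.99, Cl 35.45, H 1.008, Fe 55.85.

294.3 g

M(Cl2) = 2(35.45) = 70.90 g/mol.
M(HCl) = 1.008 + 35.45 = 36.458 g/mol.
n(Cl2) = 286.2 / 70.90 = 4.0367 mol.
Reaction (1): Cl2→FeCl3 ratio 3:2 ⇒ n(FeCl3) = 2.6911 mol.
Reaction (2): FeCl3→NaCl ratio 1:3 ⇒ n(NaCl) = 8.0733 mol.
Reaction (3): NaCl→HCl ratio 2:2 ⇒ n(HCl) = 8.0733 mol.
Mass of HCl = 8.0733 × 36.458 = 294.34 g.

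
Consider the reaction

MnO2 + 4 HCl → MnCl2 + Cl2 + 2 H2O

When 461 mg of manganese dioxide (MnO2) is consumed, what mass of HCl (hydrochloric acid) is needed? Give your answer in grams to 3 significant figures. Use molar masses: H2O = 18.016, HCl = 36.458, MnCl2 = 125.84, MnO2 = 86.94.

Convert: 461 mg = 0.4610 g.
n(MnO2) = 0.4610 g / 86.94 g/mol = 0.005303 mol.
From the equation the MnO2:HCl mole ratio is 1:4, so n(HCl) = 0.005303 × 4/1 = 0.02121 mol.
Mass of HCl = 0.02121 mol × 36.458 g/mol = 0.7733 g.

0.773 g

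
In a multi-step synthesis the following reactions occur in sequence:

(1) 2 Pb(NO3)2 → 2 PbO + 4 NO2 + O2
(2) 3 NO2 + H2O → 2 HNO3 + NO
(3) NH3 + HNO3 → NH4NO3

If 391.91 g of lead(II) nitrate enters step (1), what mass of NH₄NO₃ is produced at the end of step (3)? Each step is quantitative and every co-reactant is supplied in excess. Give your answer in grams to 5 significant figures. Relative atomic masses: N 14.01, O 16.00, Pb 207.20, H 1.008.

126.29 g

M(Pb(NO3)2) = 207.20 + 2(14.01) + 6(16.00) = 331.22 g/mol.
M(NH4NO3) = 2(14.01) + 4(1.008) + 3(16.00) = 80.052 g/mol.
n(Pb(NO3)2) = 391.91 / 331.22 = 1.18323 mol.
Reaction (1): Pb(NO3)2→NO2 ratio 2:4 ⇒ n(NO2) = 2.36646 mol.
Reaction (2): NO2→HNO3 ratio 3:2 ⇒ n(HNO3) = 1.57764 mol.
Reaction (3): HNO3→NH4NO3 ratio 1:1 ⇒ n(NH4NO3) = 1.57764 mol.
Mass of NH4NO3 = 1.57764 × 80.052 = 126.293 g.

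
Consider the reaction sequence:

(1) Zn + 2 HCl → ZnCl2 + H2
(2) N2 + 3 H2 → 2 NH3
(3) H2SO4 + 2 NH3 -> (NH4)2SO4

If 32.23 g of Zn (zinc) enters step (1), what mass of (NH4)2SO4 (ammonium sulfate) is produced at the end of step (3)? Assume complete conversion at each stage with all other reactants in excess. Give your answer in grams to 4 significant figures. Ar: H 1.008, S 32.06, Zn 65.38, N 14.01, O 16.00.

M(Zn) = 65.38 g/mol.
M((NH4)2SO4) = 2(14.01) + 8(1.008) + 32.06 + 4(16.00) = 132.144 g/mol.
n(Zn) = 32.23 / 65.38 = 0.49296 mol.
Reaction (1): Zn→H2 ratio 1:1 ⇒ n(H2) = 0.49296 mol.
Reaction (2): H2→NH3 ratio 3:2 ⇒ n(NH3) = 0.32864 mol.
Reaction (3): NH3→(NH4)2SO4 ratio 2:1 ⇒ n((NH4)2SO4) = 0.16432 mol.
Mass of (NH4)2SO4 = 0.16432 × 132.144 = 21.714 g.

21.71 g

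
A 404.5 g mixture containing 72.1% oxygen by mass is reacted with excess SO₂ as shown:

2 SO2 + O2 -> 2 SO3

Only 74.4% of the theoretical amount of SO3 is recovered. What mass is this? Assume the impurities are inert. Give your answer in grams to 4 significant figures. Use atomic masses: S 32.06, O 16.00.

Pure O2 available = 404.5 g × 0.721 = 291.64 g.
M(O2) = 2(16.00) = 32.00 g/mol.
M(SO3) = 32.06 + 3(16.00) = 80.06 g/mol.
n(O2) = 291.64 g / 32.00 g/mol = 9.1139 mol.
From the equation the O2:SO3 mole ratio is 1:2, so n(SO3) = 9.1139 × 2/1 = 18.228 mol.
Mass of SO3 = 18.228 mol × 80.06 g/mol = 1459.3 g.
Actual mass collected = 1459.3 g × 0.744 = 1085.7 g.

1086 g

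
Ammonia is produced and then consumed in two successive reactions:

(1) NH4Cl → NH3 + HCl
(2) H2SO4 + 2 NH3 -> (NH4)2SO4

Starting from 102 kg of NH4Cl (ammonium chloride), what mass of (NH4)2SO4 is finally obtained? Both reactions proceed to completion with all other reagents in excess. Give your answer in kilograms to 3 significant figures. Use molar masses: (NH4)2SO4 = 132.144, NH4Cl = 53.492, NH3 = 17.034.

102 kg = 102000 g.
n(NH4Cl) = 102000 / 53.492 = 1907 mol.
Step 1 gives a 1:1 ratio of NH4Cl to NH3, so n(NH3) = 1907 mol.
In step 2 the NH3:(NH4)2SO4 ratio is 2:1, so n((NH4)2SO4) = 953.4 mol.
Mass of (NH4)2SO4 = 953.4 × 132.144 = 126000 g = 126 kg.

126 kg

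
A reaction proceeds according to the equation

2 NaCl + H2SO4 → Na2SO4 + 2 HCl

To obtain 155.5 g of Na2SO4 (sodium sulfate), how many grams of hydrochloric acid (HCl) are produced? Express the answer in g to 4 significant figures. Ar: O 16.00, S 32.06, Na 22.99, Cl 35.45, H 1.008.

79.83 g

M(Na2SO4) = 2(22.99) + 32.06 + 4(16.00) = 142.04 g/mol.
M(HCl) = 1.008 + 35.45 = 36.458 g/mol.
n(Na2SO4) = 155.50 g / 142.04 g/mol = 1.0948 mol.
From the equation the Na2SO4:HCl mole ratio is 1:2, so n(HCl) = 1.0948 × 2/1 = 2.1895 mol.
Mass of HCl = 2.1895 mol × 36.458 g/mol = 79.826 g.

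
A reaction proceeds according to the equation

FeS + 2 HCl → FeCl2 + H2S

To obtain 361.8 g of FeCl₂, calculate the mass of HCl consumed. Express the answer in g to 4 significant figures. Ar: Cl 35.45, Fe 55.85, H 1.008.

M(FeCl2) = 55.85 + 2(35.45) = 126.75 g/mol.
M(HCl) = 1.008 + 35.45 = 36.458 g/mol.
n(FeCl2) = 361.80 g / 126.75 g/mol = 2.8544 mol.
From the equation the FeCl2:HCl mole ratio is 1:2, so n(HCl) = 2.8544 × 2/1 = 5.7089 mol.
Mass of HCl = 5.7089 mol × 36.458 g/mol = 208.13 g.

208.1 g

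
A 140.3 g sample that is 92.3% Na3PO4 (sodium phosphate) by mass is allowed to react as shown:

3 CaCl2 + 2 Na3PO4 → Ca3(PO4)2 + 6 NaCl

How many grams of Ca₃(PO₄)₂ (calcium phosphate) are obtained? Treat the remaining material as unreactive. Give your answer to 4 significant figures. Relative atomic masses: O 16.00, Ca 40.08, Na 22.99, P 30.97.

Mass of pure Na3PO4 = 140.3 g × 0.923 = 129.50 g.
M(Na3PO4) = 3(22.99) + 30.97 + 4(16.00) = 163.94 g/mol.
M(Ca3(PO4)2) = 3(40.08) + 2(30.97) + 8(16.00) = 310.18 g/mol.
n(Na3PO4) = 129.50 g / 163.94 g/mol = 0.78990 mol.
From the equation the Na3PO4:Ca3(PO4)2 mole ratio is 2:1, so n(Ca3(PO4)2) = 0.78990 × 1/2 = 0.39495 mol.
Mass of Ca3(PO4)2 = 0.39495 mol × 310.18 g/mol = 122.51 g.

122.5 g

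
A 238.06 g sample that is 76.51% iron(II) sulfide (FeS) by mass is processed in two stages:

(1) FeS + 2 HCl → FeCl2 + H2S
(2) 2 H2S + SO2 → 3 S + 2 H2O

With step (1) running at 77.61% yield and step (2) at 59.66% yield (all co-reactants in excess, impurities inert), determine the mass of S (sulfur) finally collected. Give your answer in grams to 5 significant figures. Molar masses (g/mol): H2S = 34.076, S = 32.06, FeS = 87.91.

Pure FeS = 238.06 × 0.7651 = 182.140 g.
n(FeS) = 182.140 / 87.91 = 2.07189 mol.
Step 1 (FeS:H2S = 1:1): theoretical n(H2S) = 2.07189 mol; at 77.61% yield, n(H2S) = 1.60799 mol.
Step 2 (H2S:S = 2:3): theoretical n(S) = 2.41199 mol, so theoretical mass = 2.41199 × 32.06 = 77.3284 g.
At 59.66% yield, actual mass of S = 77.3284 × 0.5966 = 46.1341 g.

46.134 g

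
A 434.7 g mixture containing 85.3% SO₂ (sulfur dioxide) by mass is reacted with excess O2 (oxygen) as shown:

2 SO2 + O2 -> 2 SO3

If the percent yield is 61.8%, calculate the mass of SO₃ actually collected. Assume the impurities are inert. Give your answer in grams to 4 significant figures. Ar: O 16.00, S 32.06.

Pure SO2 available = 434.7 g × 0.853 = 370.80 g.
M(SO2) = 32.06 + 2(16.00) = 64.06 g/mol.
M(SO3) = 32.06 + 3(16.00) = 80.06 g/mol.
n(SO2) = 370.80 g / 64.06 g/mol = 5.7883 mol.
From the equation the SO2:SO3 mole ratio is 2:2, so n(SO3) = 5.7883 × 2/2 = 5.7883 mol.
Mass of SO3 = 5.7883 mol × 80.06 g/mol = 463.41 g.
Actual mass collected = 463.41 g × 0.618 = 286.39 g.

286.4 g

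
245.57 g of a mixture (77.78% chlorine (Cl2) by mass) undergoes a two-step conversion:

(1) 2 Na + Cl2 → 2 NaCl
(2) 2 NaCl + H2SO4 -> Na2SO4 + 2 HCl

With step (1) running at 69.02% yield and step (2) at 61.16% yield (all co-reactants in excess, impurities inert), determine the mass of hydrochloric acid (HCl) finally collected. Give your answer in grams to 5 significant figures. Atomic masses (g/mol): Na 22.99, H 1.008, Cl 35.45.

82.921 g

Pure Cl2 = 245.57 × 0.7778 = 191.004 g.
M(Cl2) = 2(35.45) = 70.90 g/mol.
M(HCl) = 1.008 + 35.45 = 36.458 g/mol.
n(Cl2) = 191.004 / 70.90 = 2.69400 mol.
Step 1 (Cl2:NaCl = 1:2): theoretical n(NaCl) = 5.38799 mol; at 69.02% yield, n(NaCl) = 3.71879 mol.
Step 2 (NaCl:HCl = 2:2): theoretical n(HCl) = 3.71879 mol, so theoretical mass = 3.71879 × 36.458 = 135.580 g.
At 61.16% yield, actual mass of HCl = 135.580 × 0.6116 = 82.9206 g.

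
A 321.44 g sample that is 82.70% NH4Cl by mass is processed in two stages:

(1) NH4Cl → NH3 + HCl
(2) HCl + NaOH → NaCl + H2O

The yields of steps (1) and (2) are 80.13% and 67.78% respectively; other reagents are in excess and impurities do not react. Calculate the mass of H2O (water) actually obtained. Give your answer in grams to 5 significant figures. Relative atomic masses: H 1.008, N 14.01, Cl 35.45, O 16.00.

Pure NH4Cl = 321.44 × 0.8270 = 265.831 g.
M(NH4Cl) = 14.01 + 4(1.008) + 35.45 = 53.492 g/mol.
M(H2O) = 2(1.008) + 16.00 = 18.016 g/mol.
n(NH4Cl) = 265.831 / 53.492 = 4.96954 mol.
Step 1 (NH4Cl:HCl = 1:1): theoretical n(HCl) = 4.96954 mol; at 80.13% yield, n(HCl) = 3.98210 mol.
Step 2 (HCl:H2O = 1:1): theoretical n(H2O) = 3.98210 mol, so theoretical mass = 3.98210 × 18.016 = 71.7414 g.
At 67.78% yield, actual mass of H2O = 71.7414 × 0.6778 = 48.6264 g.

48.626 g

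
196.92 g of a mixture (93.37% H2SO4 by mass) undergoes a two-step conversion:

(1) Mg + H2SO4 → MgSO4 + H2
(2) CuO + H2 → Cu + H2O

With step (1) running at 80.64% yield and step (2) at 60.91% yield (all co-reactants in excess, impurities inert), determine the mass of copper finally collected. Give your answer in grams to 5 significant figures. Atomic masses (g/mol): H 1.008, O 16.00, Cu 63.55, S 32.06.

58.518 g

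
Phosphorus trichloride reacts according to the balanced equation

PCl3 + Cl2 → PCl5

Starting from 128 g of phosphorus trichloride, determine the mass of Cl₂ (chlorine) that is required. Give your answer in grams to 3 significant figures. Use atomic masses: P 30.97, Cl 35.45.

M(PCl3) = 30.97 + 3(35.45) = 137.32 g/mol.
M(Cl2) = 2(35.45) = 70.90 g/mol.
n(PCl3) = 128.0 g / 137.32 g/mol = 0.9321 mol.
From the equation the PCl3:Cl2 mole ratio is 1:1, so n(Cl2) = 0.9321 × 1/1 = 0.9321 mol.
Mass of Cl2 = 0.9321 mol × 70.90 g/mol = 66.09 g.

66.1 g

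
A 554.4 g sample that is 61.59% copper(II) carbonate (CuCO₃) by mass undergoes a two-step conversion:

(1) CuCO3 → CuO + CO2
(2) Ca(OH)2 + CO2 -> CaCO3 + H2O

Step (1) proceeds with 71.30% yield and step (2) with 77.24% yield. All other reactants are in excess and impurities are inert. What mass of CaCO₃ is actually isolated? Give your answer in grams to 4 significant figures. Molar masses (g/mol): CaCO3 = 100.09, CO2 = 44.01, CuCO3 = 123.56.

Pure CuCO3 = 554.4 × 0.6159 = 341.45 g.
n(CuCO3) = 341.45 / 123.56 = 2.7635 mol.
Step 1 (CuCO3:CO2 = 1:1): theoretical n(CO2) = 2.7635 mol; at 71.30% yield, n(CO2) = 1.9704 mol.
Step 2 (CO2:CaCO3 = 1:1): theoretical n(CaCO3) = 1.9704 mol, so theoretical mass = 1.9704 × 100.09 = 197.21 g.
At 77.24% yield, actual mass of CaCO3 = 197.21 × 0.7724 = 152.33 g.

152.3 g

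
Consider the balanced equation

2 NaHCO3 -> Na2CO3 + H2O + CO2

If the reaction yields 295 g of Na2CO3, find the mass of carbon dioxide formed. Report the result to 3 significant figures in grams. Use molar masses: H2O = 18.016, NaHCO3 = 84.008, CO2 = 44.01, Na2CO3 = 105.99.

n(Na2CO3) = 295.0 g / 105.99 g/mol = 2.783 mol.
From the equation the Na2CO3:CO2 mole ratio is 1:1, so n(CO2) = 2.783 × 1/1 = 2.783 mol.
Mass of CO2 = 2.783 mol × 44.01 g/mol = 122.5 g.

122 g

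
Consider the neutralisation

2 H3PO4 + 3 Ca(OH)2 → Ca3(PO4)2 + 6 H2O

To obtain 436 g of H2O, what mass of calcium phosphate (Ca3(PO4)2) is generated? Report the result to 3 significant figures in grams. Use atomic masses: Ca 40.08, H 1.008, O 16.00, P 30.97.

1250 g

M(H2O) = 2(1.008) + 16.00 = 18.016 g/mol.
M(Ca3(PO4)2) = 3(40.08) + 2(30.97) + 8(16.00) = 310.18 g/mol.
n(H2O) = 436.0 g / 18.016 g/mol = 24.20 mol.
From the equation the H2O:Ca3(PO4)2 mole ratio is 6:1, so n(Ca3(PO4)2) = 24.20 × 1/6 = 4.033 mol.
Mass of Ca3(PO4)2 = 4.033 mol × 310.18 g/mol = 1251 g.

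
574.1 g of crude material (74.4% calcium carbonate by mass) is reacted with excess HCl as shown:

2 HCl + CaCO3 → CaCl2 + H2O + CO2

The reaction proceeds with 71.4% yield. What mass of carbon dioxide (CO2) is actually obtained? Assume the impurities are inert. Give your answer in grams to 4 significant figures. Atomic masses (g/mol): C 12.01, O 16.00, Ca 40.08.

Pure CaCO3 available = 574.1 g × 0.744 = 427.13 g.
M(CaCO3) = 40.08 + 12.01 + 3(16.00) = 100.09 g/mol.
M(CO2) = 12.01 + 2(16.00) = 44.01 g/mol.
n(CaCO3) = 427.13 g / 100.09 g/mol = 4.2675 mol.
From the equation the CaCO3:CO2 mole ratio is 1:1, so n(CO2) = 4.2675 × 1/1 = 4.2675 mol.
Mass of CO2 = 4.2675 mol × 44.01 g/mol = 187.81 g.
Actual mass collected = 187.81 g × 0.714 = 134.10 g.

134.1 g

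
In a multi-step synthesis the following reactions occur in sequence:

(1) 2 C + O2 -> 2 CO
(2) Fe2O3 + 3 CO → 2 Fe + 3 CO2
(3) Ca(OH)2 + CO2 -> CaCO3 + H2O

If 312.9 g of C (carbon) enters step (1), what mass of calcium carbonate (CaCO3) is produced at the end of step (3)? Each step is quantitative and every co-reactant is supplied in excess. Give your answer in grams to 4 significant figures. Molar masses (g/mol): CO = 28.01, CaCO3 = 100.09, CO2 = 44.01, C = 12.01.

2608 g

n(C) = 312.9 / 12.01 = 26.053 mol.
Reaction (1): C→CO ratio 2:2 ⇒ n(CO) = 26.053 mol.
Reaction (2): CO→CO2 ratio 3:3 ⇒ n(CO2) = 26.053 mol.
Reaction (3): CO2→CaCO3 ratio 1:1 ⇒ n(CaCO3) = 26.053 mol.
Mass of CaCO3 = 26.053 × 100.09 = 2607.7 g.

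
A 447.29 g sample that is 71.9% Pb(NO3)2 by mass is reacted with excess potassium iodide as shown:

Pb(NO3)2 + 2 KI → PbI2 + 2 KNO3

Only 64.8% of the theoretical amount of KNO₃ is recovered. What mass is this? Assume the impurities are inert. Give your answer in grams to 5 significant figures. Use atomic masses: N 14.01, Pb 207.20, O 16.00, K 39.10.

127.23 g

Pure Pb(NO3)2 available = 447.29 g × 0.719 = 321.602 g.
M(Pb(NO3)2) = 207.20 + 2(14.01) + 6(16.00) = 331.22 g/mol.
M(KNO3) = 39.10 + 14.01 + 3(16.00) = 101.11 g/mol.
n(Pb(NO3)2) = 321.602 g / 331.22 g/mol = 0.970960 mol.
From the equation the Pb(NO3)2:KNO3 mole ratio is 1:2, so n(KNO3) = 0.970960 × 2/1 = 1.94192 mol.
Mass of KNO3 = 1.94192 mol × 101.11 g/mol = 196.348 g.
Actual mass collected = 196.348 g × 0.648 = 127.233 g.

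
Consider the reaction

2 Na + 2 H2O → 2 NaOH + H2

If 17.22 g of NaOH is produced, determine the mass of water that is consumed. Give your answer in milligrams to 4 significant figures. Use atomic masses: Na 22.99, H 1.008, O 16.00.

M(NaOH) = 22.99 + 16.00 + 1.008 = 39.998 g/mol.
M(H2O) = 2(1.008) + 16.00 = 18.016 g/mol.
n(NaOH) = 17.220 g / 39.998 g/mol = 0.43052 mol.
From the equation the NaOH:H2O mole ratio is 2:2, so n(H2O) = 0.43052 × 2/2 = 0.43052 mol.
Mass of H2O = 0.43052 mol × 18.016 g/mol = 7.7563 g.
Converting to mg: 7.7563 g = 7756 mg.

7756 mg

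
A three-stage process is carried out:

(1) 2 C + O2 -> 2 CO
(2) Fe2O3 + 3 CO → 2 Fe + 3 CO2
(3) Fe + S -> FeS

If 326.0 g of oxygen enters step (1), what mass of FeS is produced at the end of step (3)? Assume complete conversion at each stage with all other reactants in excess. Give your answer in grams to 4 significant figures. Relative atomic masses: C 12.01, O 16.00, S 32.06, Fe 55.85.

M(O2) = 2(16.00) = 32.00 g/mol.
M(FeS) = 55.85 + 32.06 = 87.91 g/mol.
n(O2) = 326.0 / 32.00 = 10.188 mol.
Reaction (1): O2→CO ratio 1:2 ⇒ n(CO) = 20.375 mol.
Reaction (2): CO→Fe ratio 3:2 ⇒ n(Fe) = 13.583 mol.
Reaction (3): Fe→FeS ratio 1:1 ⇒ n(FeS) = 13.583 mol.
Mass of FeS = 13.583 × 87.91 = 1194.1 g.

1194 g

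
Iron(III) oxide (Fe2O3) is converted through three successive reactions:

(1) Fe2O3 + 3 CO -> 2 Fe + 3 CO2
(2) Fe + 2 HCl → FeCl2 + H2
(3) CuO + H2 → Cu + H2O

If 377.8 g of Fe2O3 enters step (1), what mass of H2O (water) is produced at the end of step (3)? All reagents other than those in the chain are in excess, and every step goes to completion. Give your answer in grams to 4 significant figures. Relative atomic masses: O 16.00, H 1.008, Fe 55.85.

85.24 g

M(Fe2O3) = 2(55.85) + 3(16.00) = 159.70 g/mol.
M(H2O) = 2(1.008) + 16.00 = 18.016 g/mol.
n(Fe2O3) = 377.8 / 159.70 = 2.3657 mol.
Reaction (1): Fe2O3→Fe ratio 1:2 ⇒ n(Fe) = 4.7314 mol.
Reaction (2): Fe→H2 ratio 1:1 ⇒ n(H2) = 4.7314 mol.
Reaction (3): H2→H2O ratio 1:1 ⇒ n(H2O) = 4.7314 mol.
Mass of H2O = 4.7314 × 18.016 = 85.240 g.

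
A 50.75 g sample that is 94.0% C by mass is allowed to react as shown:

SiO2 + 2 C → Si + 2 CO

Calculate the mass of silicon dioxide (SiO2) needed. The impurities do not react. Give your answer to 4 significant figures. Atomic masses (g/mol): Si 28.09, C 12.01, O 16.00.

Mass of pure C = 50.75 g × 0.940 = 47.705 g.
M(C) = 12.01 g/mol.
M(SiO2) = 28.09 + 2(16.00) = 60.09 g/mol.
n(C) = 47.705 g / 12.01 g/mol = 3.9721 mol.
From the equation the C:SiO2 mole ratio is 2:1, so n(SiO2) = 3.9721 × 1/2 = 1.9861 mol.
Mass of SiO2 = 1.9861 mol × 60.09 g/mol = 119.34 g.

119.3 g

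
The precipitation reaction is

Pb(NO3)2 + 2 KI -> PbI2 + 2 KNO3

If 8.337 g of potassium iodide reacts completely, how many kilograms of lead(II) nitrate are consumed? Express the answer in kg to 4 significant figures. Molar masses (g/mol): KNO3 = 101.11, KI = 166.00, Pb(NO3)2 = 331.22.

0.008317 kg

n(KI) = 8.3370 g / 166.00 g/mol = 0.050223 mol.
From the equation the KI:Pb(NO3)2 mole ratio is 2:1, so n(Pb(NO3)2) = 0.050223 × 1/2 = 0.025111 mol.
Mass of Pb(NO3)2 = 0.025111 mol × 331.22 g/mol = 8.3174 g.
Converting to kg: 8.3174 g = 0.008317 kg.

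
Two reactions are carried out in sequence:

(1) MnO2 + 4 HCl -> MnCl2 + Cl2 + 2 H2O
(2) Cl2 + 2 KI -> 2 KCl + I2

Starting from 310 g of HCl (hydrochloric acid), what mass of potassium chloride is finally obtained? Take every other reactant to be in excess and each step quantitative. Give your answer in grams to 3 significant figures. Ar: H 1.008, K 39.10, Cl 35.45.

317 g

M(HCl) = 1.008 + 35.45 = 36.458 g/mol.
M(KCl) = 39.10 + 35.45 = 74.55 g/mol.
n(HCl) = 310.0 / 36.458 = 8.503 mol.
Step 1 gives a 4:1 ratio of HCl to Cl2, so n(Cl2) = 2.126 mol.
In step 2 the Cl2:KCl ratio is 1:2, so n(KCl) = 4.251 mol.
Mass of KCl = 4.251 × 74.55 = 316.9 g.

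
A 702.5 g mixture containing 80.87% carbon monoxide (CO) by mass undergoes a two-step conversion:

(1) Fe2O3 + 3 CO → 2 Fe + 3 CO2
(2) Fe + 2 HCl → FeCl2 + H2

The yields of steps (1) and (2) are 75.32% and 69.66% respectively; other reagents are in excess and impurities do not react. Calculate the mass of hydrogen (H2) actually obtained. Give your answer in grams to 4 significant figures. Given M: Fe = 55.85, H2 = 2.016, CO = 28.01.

14.30 g

Pure CO = 702.5 × 0.8087 = 568.11 g.
n(CO) = 568.11 / 28.01 = 20.282 mol.
Step 1 (CO:Fe = 3:2): theoretical n(Fe) = 13.522 mol; at 75.32% yield, n(Fe) = 10.185 mol.
Step 2 (Fe:H2 = 1:1): theoretical n(H2) = 10.185 mol, so theoretical mass = 10.185 × 2.016 = 20.532 g.
At 69.66% yield, actual mass of H2 = 20.532 × 0.6966 = 14.303 g.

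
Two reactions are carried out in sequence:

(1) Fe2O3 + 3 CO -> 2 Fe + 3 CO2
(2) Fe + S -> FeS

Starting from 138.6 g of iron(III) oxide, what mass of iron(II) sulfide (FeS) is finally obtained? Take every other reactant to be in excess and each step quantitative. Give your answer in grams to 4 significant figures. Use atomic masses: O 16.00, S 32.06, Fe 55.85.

152.6 g

M(Fe2O3) = 2(55.85) + 3(16.00) = 159.70 g/mol.
M(FeS) = 55.85 + 32.06 = 87.91 g/mol.
n(Fe2O3) = 138.60 / 159.70 = 0.86788 mol.
Step 1 gives a 1:2 ratio of Fe2O3 to Fe, so n(Fe) = 1.7358 mol.
In step 2 the Fe:FeS ratio is 1:1, so n(FeS) = 1.7358 mol.
Mass of FeS = 1.7358 × 87.91 = 152.59 g.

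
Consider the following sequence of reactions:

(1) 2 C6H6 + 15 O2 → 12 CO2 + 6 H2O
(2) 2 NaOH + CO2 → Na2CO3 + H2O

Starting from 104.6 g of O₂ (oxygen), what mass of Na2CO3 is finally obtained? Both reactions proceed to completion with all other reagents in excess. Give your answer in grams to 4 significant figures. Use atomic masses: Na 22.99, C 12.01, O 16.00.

277.2 g

M(O2) = 2(16.00) = 32.00 g/mol.
M(Na2CO3) = 2(22.99) + 12.01 + 3(16.00) = 105.99 g/mol.
n(O2) = 104.60 / 32.00 = 3.2687 mol.
Step 1 gives a 15:12 ratio of O2 to CO2, so n(CO2) = 2.6150 mol.
In step 2 the CO2:Na2CO3 ratio is 1:1, so n(Na2CO3) = 2.6150 mol.
Mass of Na2CO3 = 2.6150 × 105.99 = 277.16 g.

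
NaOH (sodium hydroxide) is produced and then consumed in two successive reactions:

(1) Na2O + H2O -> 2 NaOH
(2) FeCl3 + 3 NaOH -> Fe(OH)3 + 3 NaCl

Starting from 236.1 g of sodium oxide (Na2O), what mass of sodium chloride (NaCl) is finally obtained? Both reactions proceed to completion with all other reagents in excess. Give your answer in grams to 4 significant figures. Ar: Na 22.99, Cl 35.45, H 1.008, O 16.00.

M(Na2O) = 2(22.99) + 16.00 = 61.98 g/mol.
M(NaCl) = 22.99 + 35.45 = 58.44 g/mol.
n(Na2O) = 236.10 / 61.98 = 3.8093 mol.
Step 1 gives a 1:2 ratio of Na2O to NaOH, so n(NaOH) = 7.6186 mol.
In step 2 the NaOH:NaCl ratio is 3:3, so n(NaCl) = 7.6186 mol.
Mass of NaCl = 7.6186 × 58.44 = 445.23 g.

445.2 g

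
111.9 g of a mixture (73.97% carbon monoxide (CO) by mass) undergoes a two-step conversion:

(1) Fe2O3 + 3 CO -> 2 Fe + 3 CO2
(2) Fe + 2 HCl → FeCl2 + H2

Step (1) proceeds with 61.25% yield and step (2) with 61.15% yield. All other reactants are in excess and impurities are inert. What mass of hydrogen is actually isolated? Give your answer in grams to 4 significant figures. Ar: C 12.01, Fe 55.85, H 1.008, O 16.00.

Pure CO = 111.9 × 0.7397 = 82.772 g.
M(CO) = 12.01 + 16.00 = 28.01 g/mol.
M(H2) = 2(1.008) = 2.016 g/mol.
n(CO) = 82.772 / 28.01 = 2.9551 mol.
Step 1 (CO:Fe = 3:2): theoretical n(Fe) = 1.9701 mol; at 61.25% yield, n(Fe) = 1.2067 mol.
Step 2 (Fe:H2 = 1:1): theoretical n(H2) = 1.2067 mol, so theoretical mass = 1.2067 × 2.016 = 2.4326 g.
At 61.15% yield, actual mass of H2 = 2.4326 × 0.6115 = 1.4876 g.

1.488 g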